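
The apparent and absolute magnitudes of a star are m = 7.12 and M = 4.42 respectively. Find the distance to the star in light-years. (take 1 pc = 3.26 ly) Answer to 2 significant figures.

d ≈ 110 ly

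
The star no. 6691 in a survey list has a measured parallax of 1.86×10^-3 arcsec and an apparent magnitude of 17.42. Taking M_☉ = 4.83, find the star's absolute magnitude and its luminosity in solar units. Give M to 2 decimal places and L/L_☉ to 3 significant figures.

d = 1/p = 1/1.86×10^-3″ = 537.6 pc
M = m − 5 log₁₀ d + 5 = 17.42 − 5·2.7305 + 5 = 8.768
M − M_☉ = 8.768 − 4.83 = 3.938
L/L_☉ = 10^(−0.4 × 3.938) = 0.02661

M ≈ 8.77; L/L_☉ ≈ 0.0266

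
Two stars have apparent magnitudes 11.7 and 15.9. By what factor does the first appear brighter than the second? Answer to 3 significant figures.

Δm = 11.7 − (15.9) = -4.2
Flux ratio = 10^(−0.4 Δm) = 10^(−0.4 × -4.2) = 10^1.680 = 47.86

47.9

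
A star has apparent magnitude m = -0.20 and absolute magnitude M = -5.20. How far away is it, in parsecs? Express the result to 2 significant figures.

μ = m − M = 5.000
m − M = 5 log₁₀ d − 5
log₁₀ d = (m − M)/5 + 1 = 2.0000
d = 10^2.0000 = 100.0 pc

d ≈ 100 pc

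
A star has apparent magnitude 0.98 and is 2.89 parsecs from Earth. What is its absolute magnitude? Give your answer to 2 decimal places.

5 log₁₀(d/10 pc) = 5 log₁₀(2.890) − 5 = -2.696
M = m − 5 log₁₀(d/10) = 0.98 + 2.696 = 3.676

M ≈ 3.68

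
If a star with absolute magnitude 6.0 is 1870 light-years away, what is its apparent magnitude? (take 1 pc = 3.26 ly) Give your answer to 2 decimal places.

d = 1870 ly / 3.26 = 573.6 pc
m = M + 5 log₁₀ d − 5 = 6.0 + 5·2.7586 − 5 = 14.793

m ≈ 14.79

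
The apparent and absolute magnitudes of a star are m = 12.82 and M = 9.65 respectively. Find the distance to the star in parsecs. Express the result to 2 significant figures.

d ≈ 43 pc

μ = m − M = 3.170
m − M = 5 log₁₀ d − 5
log₁₀ d = (m − M)/5 + 1 = 1.6340
d = 10^1.6340 = 43.05 pc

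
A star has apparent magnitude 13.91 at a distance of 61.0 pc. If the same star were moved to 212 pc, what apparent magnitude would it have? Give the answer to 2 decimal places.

Flux ∝ 1/d², so Δm = 5 log₁₀(d₂/d₁) = 5 log₁₀(212/61.0) = 2.705
m₂ = m₁ + Δm = 13.91 + (2.705) = 16.615

m ≈ 16.62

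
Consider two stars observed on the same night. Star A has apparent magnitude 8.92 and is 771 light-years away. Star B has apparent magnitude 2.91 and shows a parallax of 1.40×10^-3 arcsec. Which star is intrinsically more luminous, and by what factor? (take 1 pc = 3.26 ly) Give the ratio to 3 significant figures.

Star A: d = 771 ly / 3.26 = 236.5 pc
Star A: M = m − 5 log₁₀ d + 5 = 8.92 − 5·2.3738 + 5 = 2.051
Star B: d = 1/p = 1/1.40×10^-3″ = 714.3 pc
Star B: M = m − 5 log₁₀ d + 5 = 2.91 − 5·2.8539 + 5 = -6.359
ΔM = M_A − M_B = 2.051 − (-6.359) = 8.410; smaller M is more luminous → Star B.
L ratio = 10^(0.4 |ΔM|) = 10^3.364 = 2312

Star B is more luminous, by a factor of 2310.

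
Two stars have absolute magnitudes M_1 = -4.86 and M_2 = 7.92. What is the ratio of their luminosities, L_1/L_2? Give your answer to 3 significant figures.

L_1/L_2 ≈ 129000

ΔM = M_1 − M_2 = -12.78
L_1/L_2 = 10^(−0.4 ΔM) = 10^5.112 = 129400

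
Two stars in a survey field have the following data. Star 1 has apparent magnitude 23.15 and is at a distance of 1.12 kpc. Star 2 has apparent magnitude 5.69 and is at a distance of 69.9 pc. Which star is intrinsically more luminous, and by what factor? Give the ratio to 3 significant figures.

Star 2 is more luminous, by a factor of 37500.

Star 1: d = 1.12 kpc = 1120 pc
Star 1: M = m − 5 log₁₀ d + 5 = 23.15 − 5·3.0492 + 5 = 12.904
Star 2: M = m − 5 log₁₀ d + 5 = 5.69 − 5·1.8445 + 5 = 1.468
ΔM = M_1 − M_2 = 12.904 − (1.468) = 11.436; smaller M is more luminous → Star 2.
L ratio = 10^(0.4 |ΔM|) = 10^4.575 = 37540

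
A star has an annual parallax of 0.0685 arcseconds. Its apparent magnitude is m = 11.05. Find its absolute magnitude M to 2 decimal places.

d = 1/p = 1/0.0685″ = 14.60 pc
5 log₁₀(d/10 pc) = 5 log₁₀(14.60) − 5 = 0.822
M = m − 5 log₁₀(d/10) = 11.05 − 0.822 = 10.228

M ≈ 10.23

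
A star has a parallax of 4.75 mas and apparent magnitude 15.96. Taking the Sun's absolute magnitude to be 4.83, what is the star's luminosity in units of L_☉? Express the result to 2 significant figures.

d = 1/p = 1000/4.75 mas = 210.5 pc
M = m − 5 log₁₀ d + 5 = 15.96 − 5·2.3233 + 5 = 9.343
M − M_☉ = 9.343 − 4.83 = 4.513
L/L_☉ = 10^(−0.4 × 4.513) = 0.01565

L/L_☉ ≈ 0.016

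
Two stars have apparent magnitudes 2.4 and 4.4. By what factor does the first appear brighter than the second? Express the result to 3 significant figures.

Δm = 2.4 − (4.4) = -2.0
Flux ratio = 10^(−0.4 Δm) = 10^(−0.4 × -2.0) = 10^0.800 = 6.310

6.31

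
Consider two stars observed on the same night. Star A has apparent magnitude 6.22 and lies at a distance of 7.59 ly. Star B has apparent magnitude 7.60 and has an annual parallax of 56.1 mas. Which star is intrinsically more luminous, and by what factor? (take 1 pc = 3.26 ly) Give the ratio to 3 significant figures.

Star A: d = 7.59 ly / 3.26 = 2.328 pc
Star A: M = m − 5 log₁₀ d + 5 = 6.22 − 5·0.3670 + 5 = 9.385
Star B: p = 56.1 mas = 0.0561″ → d = 1/p = 17.83 pc
Star B: M = m − 5 log₁₀ d + 5 = 7.60 − 5·1.2510 + 5 = 6.345
ΔM = M_A − M_B = 9.385 − (6.345) = 3.040; smaller M is more luminous → Star B.
L ratio = 10^(0.4 |ΔM|) = 10^1.216 = 16.44

Star B is more luminous, by a factor of 16.4.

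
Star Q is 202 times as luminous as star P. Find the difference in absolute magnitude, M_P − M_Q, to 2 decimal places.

M_P − M_Q ≈ 5.76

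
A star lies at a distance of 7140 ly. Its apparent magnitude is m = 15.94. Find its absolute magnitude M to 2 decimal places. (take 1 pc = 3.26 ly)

d = 7140 ly / 3.26 = 2190 pc
5 log₁₀(d/10 pc) = 5 log₁₀(2190) − 5 = 11.702
M = m − 5 log₁₀(d/10) = 15.94 − 11.702 = 4.238

M ≈ 4.24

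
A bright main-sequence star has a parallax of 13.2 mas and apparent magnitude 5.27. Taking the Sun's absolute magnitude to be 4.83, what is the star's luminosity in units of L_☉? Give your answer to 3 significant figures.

d = 1/p = 1000/13.2 mas = 75.76 pc
M = m − 5 log₁₀ d + 5 = 5.27 − 5·1.8794 + 5 = 0.873
M − M_☉ = 0.873 − 4.83 = -3.957
L/L_☉ = 10^(−0.4 × -3.957) = 38.27

L/L_☉ ≈ 38.3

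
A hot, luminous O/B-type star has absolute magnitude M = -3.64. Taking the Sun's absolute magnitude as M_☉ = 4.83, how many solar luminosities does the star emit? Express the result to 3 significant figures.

M − M_☉ = -3.64 − 4.83 = -8.470
L/L_☉ = 10^(−0.4 (M − M_☉)) = 10^3.388 = 2443

L/L_☉ ≈ 2440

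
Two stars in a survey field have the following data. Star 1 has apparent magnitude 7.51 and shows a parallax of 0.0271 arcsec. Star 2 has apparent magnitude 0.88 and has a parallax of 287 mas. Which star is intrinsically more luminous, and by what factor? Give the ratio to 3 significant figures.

Star 2 is more luminous, by a factor of 4.00.

Star 1: d = 1/p = 1/0.0271″ = 36.90 pc
Star 1: M = m − 5 log₁₀ d + 5 = 7.51 − 5·1.5670 + 5 = 4.675
Star 2: p = 287 mas = 0.287″ → d = 1/p = 3.484 pc
Star 2: M = m − 5 log₁₀ d + 5 = 0.88 − 5·0.5421 + 5 = 3.169
ΔM = M_1 − M_2 = 4.675 − (3.169) = 1.505; smaller M is more luminous → Star 2.
L ratio = 10^(0.4 |ΔM|) = 10^0.602 = 4.001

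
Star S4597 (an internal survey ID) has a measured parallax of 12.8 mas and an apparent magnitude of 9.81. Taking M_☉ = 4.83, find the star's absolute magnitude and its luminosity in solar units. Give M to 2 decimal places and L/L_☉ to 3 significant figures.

M ≈ 5.35; L/L_☉ ≈ 0.622

d = 1/p = 1000/12.8 mas = 78.12 pc
M = m − 5 log₁₀ d + 5 = 9.81 − 5·1.8928 + 5 = 5.346
M − M_☉ = 5.346 − 4.83 = 0.516
L/L_☉ = 10^(−0.4 × 0.516) = 0.6217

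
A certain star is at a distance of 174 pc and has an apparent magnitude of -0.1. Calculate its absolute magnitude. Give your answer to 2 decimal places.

M ≈ -6.30

5 log₁₀(d/10 pc) = 5 log₁₀(174.0) − 5 = 6.203
M = m − 5 log₁₀(d/10) = -0.1 − 6.203 = -6.303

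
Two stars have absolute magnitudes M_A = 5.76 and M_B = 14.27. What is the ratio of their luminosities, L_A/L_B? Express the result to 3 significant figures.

L_A/L_B ≈ 2540

ΔM = M_A − M_B = -8.51
L_A/L_B = 10^(−0.4 ΔM) = 10^3.404 = 2535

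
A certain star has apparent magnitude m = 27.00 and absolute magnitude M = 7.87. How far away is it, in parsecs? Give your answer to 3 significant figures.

μ = m − M = 19.130
m − M = 5 log₁₀ d − 5
log₁₀ d = (m − M)/5 + 1 = 4.8260
d = 10^4.8260 = 66990 pc

d ≈ 67000 pc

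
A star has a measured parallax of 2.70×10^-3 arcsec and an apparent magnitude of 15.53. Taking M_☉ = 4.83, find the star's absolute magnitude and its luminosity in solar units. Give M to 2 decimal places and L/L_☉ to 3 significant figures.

M ≈ 7.69; L/L_☉ ≈ 0.0720

d = 1/p = 1/2.70×10^-3″ = 370.4 pc
M = m − 5 log₁₀ d + 5 = 15.53 − 5·2.5686 + 5 = 7.687
M − M_☉ = 7.687 − 4.83 = 2.857
L/L_☉ = 10^(−0.4 × 2.857) = 0.07199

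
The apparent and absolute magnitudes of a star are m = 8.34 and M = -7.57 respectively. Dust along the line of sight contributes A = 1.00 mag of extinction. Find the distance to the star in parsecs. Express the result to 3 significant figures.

d ≈ 9590 pc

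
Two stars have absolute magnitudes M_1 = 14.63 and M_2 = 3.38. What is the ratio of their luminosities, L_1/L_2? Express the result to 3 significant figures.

ΔM = M_1 − M_2 = 11.25
L_1/L_2 = 10^(−0.4 ΔM) = 10^-4.500 = 3.162×10^-5

L_1/L_2 ≈ 3.16×10^-5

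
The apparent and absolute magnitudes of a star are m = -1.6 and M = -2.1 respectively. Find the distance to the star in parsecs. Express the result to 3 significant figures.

μ = m − M = 0.500
m − M = 5 log₁₀ d − 5
log₁₀ d = (m − M)/5 + 1 = 1.1000
d = 10^1.1000 = 12.59 pc

d ≈ 12.6 pc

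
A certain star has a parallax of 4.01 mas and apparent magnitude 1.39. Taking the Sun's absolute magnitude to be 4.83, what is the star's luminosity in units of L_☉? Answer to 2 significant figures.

d = 1/p = 1000/4.01 mas = 249.4 pc
M = m − 5 log₁₀ d + 5 = 1.39 − 5·2.3969 + 5 = -5.594
M − M_☉ = -5.594 − 4.83 = -10.424
L/L_☉ = 10^(−0.4 × -10.424) = 14780

L/L_☉ ≈ 15000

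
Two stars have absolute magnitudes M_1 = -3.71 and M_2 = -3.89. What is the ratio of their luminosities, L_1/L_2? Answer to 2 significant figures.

L_1/L_2 ≈ 0.85

ΔM = M_1 − M_2 = 0.18
L_1/L_2 = 10^(−0.4 ΔM) = 10^-0.072 = 0.8472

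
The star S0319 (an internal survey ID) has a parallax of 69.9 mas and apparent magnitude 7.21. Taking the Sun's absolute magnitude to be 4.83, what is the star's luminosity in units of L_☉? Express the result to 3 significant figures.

L/L_☉ ≈ 0.229

d = 1/p = 1000/69.9 mas = 14.31 pc
M = m − 5 log₁₀ d + 5 = 7.21 − 5·1.1555 + 5 = 6.432
M − M_☉ = 6.432 − 4.83 = 1.602
L/L_☉ = 10^(−0.4 × 1.602) = 0.2286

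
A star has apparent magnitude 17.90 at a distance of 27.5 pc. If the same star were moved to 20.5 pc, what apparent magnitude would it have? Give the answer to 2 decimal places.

m ≈ 17.26

Flux ∝ 1/d², so Δm = 5 log₁₀(d₂/d₁) = 5 log₁₀(20.5/27.5) = -0.638
m₂ = m₁ + Δm = 17.90 + (-0.638) = 17.262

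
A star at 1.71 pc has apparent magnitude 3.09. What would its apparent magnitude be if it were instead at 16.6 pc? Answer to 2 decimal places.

Flux ∝ 1/d², so Δm = 5 log₁₀(d₂/d₁) = 5 log₁₀(16.6/1.71) = 4.936
m₂ = m₁ + Δm = 3.09 + (4.936) = 8.026

m ≈ 8.03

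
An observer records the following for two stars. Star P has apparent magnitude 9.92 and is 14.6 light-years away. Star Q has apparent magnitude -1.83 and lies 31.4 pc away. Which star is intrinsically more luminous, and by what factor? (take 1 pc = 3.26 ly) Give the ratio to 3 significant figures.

Star P: d = 14.6 ly / 3.26 = 4.479 pc
Star P: M = m − 5 log₁₀ d + 5 = 9.92 − 5·0.6511 + 5 = 11.664
Star Q: M = m − 5 log₁₀ d + 5 = -1.83 − 5·1.4969 + 5 = -4.315
ΔM = M_P − M_Q = 11.664 − (-4.315) = 15.979; smaller M is more luminous → Star Q.
L ratio = 10^(0.4 |ΔM|) = 10^6.392 = 2.464×10^6

Star Q is more luminous, by a factor of 2.46×10^6.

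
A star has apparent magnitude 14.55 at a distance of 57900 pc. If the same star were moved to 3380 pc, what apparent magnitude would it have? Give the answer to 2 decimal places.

Flux ∝ 1/d², so Δm = 5 log₁₀(d₂/d₁) = 5 log₁₀(3380/57900) = -6.169
m₂ = m₁ + Δm = 14.55 + (-6.169) = 8.381

m ≈ 8.38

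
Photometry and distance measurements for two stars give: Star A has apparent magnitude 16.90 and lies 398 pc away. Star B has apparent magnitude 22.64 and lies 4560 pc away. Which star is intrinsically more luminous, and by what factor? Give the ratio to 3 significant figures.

Star A is more luminous, by a factor of 1.51.

Star A: M = m − 5 log₁₀ d + 5 = 16.90 − 5·2.5999 + 5 = 8.901
Star B: M = m − 5 log₁₀ d + 5 = 22.64 − 5·3.6590 + 5 = 9.345
ΔM = M_A − M_B = 8.901 − (9.345) = -0.445; smaller M is more luminous → Star A.
L ratio = 10^(0.4 |ΔM|) = 10^0.178 = 1.506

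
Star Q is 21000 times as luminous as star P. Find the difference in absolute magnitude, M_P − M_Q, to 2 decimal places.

M_P − M_Q ≈ 10.81

Pogson: ΔM = −2.5 log₁₀(ratio) = −2.5 log₁₀(21000) = −2.5 × 4.3222 = -10.806
Star Q is brighter so has the smaller magnitude: M_P − M_Q is positive.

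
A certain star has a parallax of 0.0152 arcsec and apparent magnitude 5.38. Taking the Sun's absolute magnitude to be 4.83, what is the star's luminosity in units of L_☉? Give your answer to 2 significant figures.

d = 1/p = 1/0.0152″ = 65.79 pc
M = m − 5 log₁₀ d + 5 = 5.38 − 5·1.8182 + 5 = 1.289
M − M_☉ = 1.289 − 4.83 = -3.541
L/L_☉ = 10^(−0.4 × -3.541) = 26.08

L/L_☉ ≈ 26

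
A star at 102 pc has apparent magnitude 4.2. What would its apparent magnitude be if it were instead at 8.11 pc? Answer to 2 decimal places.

m ≈ -1.30

Flux ∝ 1/d², so Δm = 5 log₁₀(d₂/d₁) = 5 log₁₀(8.11/102) = -5.498
m₂ = m₁ + Δm = 4.2 + (-5.498) = -1.298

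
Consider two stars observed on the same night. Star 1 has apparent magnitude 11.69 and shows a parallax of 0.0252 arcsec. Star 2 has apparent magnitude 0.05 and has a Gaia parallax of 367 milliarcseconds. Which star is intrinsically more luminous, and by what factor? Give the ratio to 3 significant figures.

Star 1: d = 1/p = 1/0.0252″ = 39.68 pc
Star 1: M = m − 5 log₁₀ d + 5 = 11.69 − 5·1.5986 + 5 = 8.697
Star 2: p = 367 mas = 0.367″ → d = 1/p = 2.725 pc
Star 2: M = m − 5 log₁₀ d + 5 = 0.05 − 5·0.4353 + 5 = 2.873
ΔM = M_1 − M_2 = 8.697 − (2.873) = 5.824; smaller M is more luminous → Star 2.
L ratio = 10^(0.4 |ΔM|) = 10^2.329 = 213.5

Star 2 is more luminous, by a factor of 214.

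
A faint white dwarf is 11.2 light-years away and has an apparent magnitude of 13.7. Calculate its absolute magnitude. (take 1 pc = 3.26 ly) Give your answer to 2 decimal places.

M ≈ 16.02

d = 11.2 ly / 3.26 = 3.436 pc
5 log₁₀(d/10 pc) = 5 log₁₀(3.436) − 5 = -2.320
M = m − 5 log₁₀(d/10) = 13.7 + 2.320 = 16.020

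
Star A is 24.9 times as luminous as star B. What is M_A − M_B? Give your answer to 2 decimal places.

M_A − M_B ≈ -3.49

Pogson: ΔM = −2.5 log₁₀(ratio) = −2.5 log₁₀(24.9) = −2.5 × 1.3962 = -3.490
Star A is brighter, so it has the smaller magnitude: the difference is negative.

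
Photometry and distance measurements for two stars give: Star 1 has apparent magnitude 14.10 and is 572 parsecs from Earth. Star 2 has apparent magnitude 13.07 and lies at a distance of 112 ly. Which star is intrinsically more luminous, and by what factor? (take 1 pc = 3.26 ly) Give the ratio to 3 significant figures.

Star 1 is more luminous, by a factor of 107.

Star 1: M = m − 5 log₁₀ d + 5 = 14.10 − 5·2.7574 + 5 = 5.313
Star 2: d = 112 ly / 3.26 = 34.36 pc
Star 2: M = m − 5 log₁₀ d + 5 = 13.07 − 5·1.5360 + 5 = 10.390
ΔM = M_1 − M_2 = 5.313 − (10.390) = -5.077; smaller M is more luminous → Star 1.
L ratio = 10^(0.4 |ΔM|) = 10^2.031 = 107.3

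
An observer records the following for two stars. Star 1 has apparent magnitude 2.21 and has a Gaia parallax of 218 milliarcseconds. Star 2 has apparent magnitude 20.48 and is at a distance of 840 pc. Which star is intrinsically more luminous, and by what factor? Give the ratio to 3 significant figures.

Star 1: p = 218 mas = 0.218″ → d = 1/p = 4.587 pc
Star 1: M = m − 5 log₁₀ d + 5 = 2.21 − 5·0.6615 + 5 = 3.902
Star 2: M = m − 5 log₁₀ d + 5 = 20.48 − 5·2.9243 + 5 = 10.859
ΔM = M_1 − M_2 = 3.902 − (10.859) = -6.956; smaller M is more luminous → Star 1.
L ratio = 10^(0.4 |ΔM|) = 10^2.783 = 606.1

Star 1 is more luminous, by a factor of 606.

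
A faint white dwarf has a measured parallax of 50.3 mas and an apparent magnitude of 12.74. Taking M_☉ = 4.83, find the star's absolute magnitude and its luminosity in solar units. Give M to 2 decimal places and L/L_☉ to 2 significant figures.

d = 1/p = 1000/50.3 mas = 19.88 pc
M = m − 5 log₁₀ d + 5 = 12.74 − 5·1.2984 + 5 = 11.248
M − M_☉ = 11.248 − 4.83 = 6.418
L/L_☉ = 10^(−0.4 × 6.418) = 2.709×10^-3

M ≈ 11.25; L/L_☉ ≈ 2.7×10^-3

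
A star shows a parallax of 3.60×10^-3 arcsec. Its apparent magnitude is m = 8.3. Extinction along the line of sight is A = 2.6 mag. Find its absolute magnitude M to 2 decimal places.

M ≈ -1.52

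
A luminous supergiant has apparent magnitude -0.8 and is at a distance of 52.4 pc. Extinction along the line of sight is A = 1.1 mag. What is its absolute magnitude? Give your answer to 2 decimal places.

M ≈ -5.50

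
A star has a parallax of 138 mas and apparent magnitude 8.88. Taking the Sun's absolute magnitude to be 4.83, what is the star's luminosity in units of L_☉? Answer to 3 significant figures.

d = 1/p = 1000/138 mas = 7.246 pc
M = m − 5 log₁₀ d + 5 = 8.88 − 5·0.8601 + 5 = 9.579
M − M_☉ = 9.579 − 4.83 = 4.749
L/L_☉ = 10^(−0.4 × 4.749) = 0.01260

L/L_☉ ≈ 0.0126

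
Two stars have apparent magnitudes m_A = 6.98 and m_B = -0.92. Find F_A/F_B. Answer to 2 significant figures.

F_A/F_B ≈ 6.9×10^-4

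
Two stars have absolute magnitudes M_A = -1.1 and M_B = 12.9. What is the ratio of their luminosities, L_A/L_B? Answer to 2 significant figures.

ΔM = M_A − M_B = -14.0
L_A/L_B = 10^(−0.4 ΔM) = 10^5.600 = 398100

L_A/L_B ≈ 400000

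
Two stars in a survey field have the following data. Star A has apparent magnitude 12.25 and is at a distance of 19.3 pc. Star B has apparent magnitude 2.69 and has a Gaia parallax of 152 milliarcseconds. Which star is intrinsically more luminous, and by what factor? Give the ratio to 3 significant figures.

Star A: M = m − 5 log₁₀ d + 5 = 12.25 − 5·1.2856 + 5 = 10.822
Star B: p = 152 mas = 0.152″ → d = 1/p = 6.579 pc
Star B: M = m − 5 log₁₀ d + 5 = 2.69 − 5·0.8182 + 5 = 3.599
ΔM = M_A − M_B = 10.822 − (3.599) = 7.223; smaller M is more luminous → Star B.
L ratio = 10^(0.4 |ΔM|) = 10^2.889 = 774.8

Star B is more luminous, by a factor of 775.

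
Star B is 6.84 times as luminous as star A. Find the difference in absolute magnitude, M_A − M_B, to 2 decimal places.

M_A − M_B ≈ 2.09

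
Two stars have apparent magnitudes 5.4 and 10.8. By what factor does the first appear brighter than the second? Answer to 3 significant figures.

145

Δm = 5.4 − (10.8) = -5.4
Flux ratio = 10^(−0.4 Δm) = 10^(−0.4 × -5.4) = 10^2.160 = 144.5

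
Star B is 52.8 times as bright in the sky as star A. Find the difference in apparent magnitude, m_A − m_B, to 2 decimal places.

Pogson: Δm = −2.5 log₁₀(ratio) = −2.5 log₁₀(52.8) = −2.5 × 1.7226 = -4.307
Star B is brighter so has the smaller magnitude: m_A − m_B is positive.

m_A − m_B ≈ 4.31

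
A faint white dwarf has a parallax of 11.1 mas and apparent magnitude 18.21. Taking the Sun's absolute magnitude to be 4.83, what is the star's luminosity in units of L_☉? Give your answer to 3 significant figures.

L/L_☉ ≈ 3.61×10^-4

d = 1/p = 1000/11.1 mas = 90.09 pc
M = m − 5 log₁₀ d + 5 = 18.21 − 5·1.9547 + 5 = 13.437
M − M_☉ = 13.437 − 4.83 = 8.607
L/L_☉ = 10^(−0.4 × 8.607) = 3.609×10^-4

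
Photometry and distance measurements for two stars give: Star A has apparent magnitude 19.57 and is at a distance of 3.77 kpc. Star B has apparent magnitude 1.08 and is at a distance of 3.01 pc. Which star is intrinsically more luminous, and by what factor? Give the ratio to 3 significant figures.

Star A: d = 3.77 kpc = 3770 pc
Star A: M = m − 5 log₁₀ d + 5 = 19.57 − 5·3.5763 + 5 = 6.688
Star B: M = m − 5 log₁₀ d + 5 = 1.08 − 5·0.4786 + 5 = 3.687
ΔM = M_A − M_B = 6.688 − (3.687) = 3.001; smaller M is more luminous → Star B.
L ratio = 10^(0.4 |ΔM|) = 10^1.200 = 15.87

Star B is more luminous, by a factor of 15.9.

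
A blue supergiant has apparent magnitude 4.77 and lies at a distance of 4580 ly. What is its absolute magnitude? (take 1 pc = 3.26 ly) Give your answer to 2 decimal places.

d = 4580 ly / 3.26 = 1405 pc
5 log₁₀(d/10 pc) = 5 log₁₀(1405) − 5 = 10.738
M = m − 5 log₁₀(d/10) = 4.77 − 10.738 = -5.968

M ≈ -5.97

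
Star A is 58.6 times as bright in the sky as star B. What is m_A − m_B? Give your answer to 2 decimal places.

m_A − m_B ≈ -4.42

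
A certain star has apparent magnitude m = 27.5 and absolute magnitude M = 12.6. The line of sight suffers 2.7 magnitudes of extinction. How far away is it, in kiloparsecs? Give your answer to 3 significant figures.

d ≈ 2.75 kpc

m − M = 5 log₁₀(d/10 pc) + A  ⇒  27.5 − (12.6) − 2.7 = 5 log₁₀(d/10)
12.200 = 5 log₁₀(d/10)
log₁₀ d = (m − M − A)/5 + 1 = 3.4400
d = 10^3.4400 = 2754 pc
= 2.754 kpc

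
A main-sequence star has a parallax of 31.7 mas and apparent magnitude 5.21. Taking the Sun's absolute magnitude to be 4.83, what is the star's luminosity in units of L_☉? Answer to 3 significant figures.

L/L_☉ ≈ 7.01

d = 1/p = 1000/31.7 mas = 31.55 pc
M = m − 5 log₁₀ d + 5 = 5.21 − 5·1.4989 + 5 = 2.715
M − M_☉ = 2.715 − 4.83 = -2.115
L/L_☉ = 10^(−0.4 × -2.115) = 7.013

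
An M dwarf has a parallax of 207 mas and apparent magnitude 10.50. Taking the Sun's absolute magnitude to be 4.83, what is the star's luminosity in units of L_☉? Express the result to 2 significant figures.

L/L_☉ ≈ 1.3×10^-3

d = 1/p = 1000/207 mas = 4.831 pc
M = m − 5 log₁₀ d + 5 = 10.50 − 5·0.6840 + 5 = 12.080
M − M_☉ = 12.080 − 4.83 = 7.250
L/L_☉ = 10^(−0.4 × 7.250) = 1.259×10^-3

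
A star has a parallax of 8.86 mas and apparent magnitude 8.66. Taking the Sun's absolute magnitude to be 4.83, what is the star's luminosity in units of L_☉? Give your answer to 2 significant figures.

L/L_☉ ≈ 3.7

d = 1/p = 1000/8.86 mas = 112.9 pc
M = m − 5 log₁₀ d + 5 = 8.66 − 5·2.0526 + 5 = 3.397
M − M_☉ = 3.397 − 4.83 = -1.433
L/L_☉ = 10^(−0.4 × -1.433) = 3.742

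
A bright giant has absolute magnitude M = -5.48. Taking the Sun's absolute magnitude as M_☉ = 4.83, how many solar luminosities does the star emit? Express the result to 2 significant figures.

M − M_☉ = -5.48 − 4.83 = -10.310
L/L_☉ = 10^(−0.4 (M − M_☉)) = 10^4.124 = 13300

L/L_☉ ≈ 13000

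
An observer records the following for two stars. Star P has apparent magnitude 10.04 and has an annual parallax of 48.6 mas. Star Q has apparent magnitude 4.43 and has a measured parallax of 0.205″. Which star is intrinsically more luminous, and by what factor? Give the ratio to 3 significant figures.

Star Q is more luminous, by a factor of 9.86.

Star P: p = 48.6 mas = 0.0486″ → d = 1/p = 20.58 pc
Star P: M = m − 5 log₁₀ d + 5 = 10.04 − 5·1.3134 + 5 = 8.473
Star Q: d = 1/p = 1/0.205″ = 4.878 pc
Star Q: M = m − 5 log₁₀ d + 5 = 4.43 − 5·0.6882 + 5 = 5.989
ΔM = M_P − M_Q = 8.473 − (5.989) = 2.484; smaller M is more luminous → Star Q.
L ratio = 10^(0.4 |ΔM|) = 10^0.994 = 9.857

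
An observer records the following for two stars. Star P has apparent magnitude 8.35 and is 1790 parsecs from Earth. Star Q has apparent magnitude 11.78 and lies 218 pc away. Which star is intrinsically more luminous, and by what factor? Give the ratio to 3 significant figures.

Star P: M = m − 5 log₁₀ d + 5 = 8.35 − 5·3.2529 + 5 = -2.914
Star Q: M = m − 5 log₁₀ d + 5 = 11.78 − 5·2.3385 + 5 = 5.088
ΔM = M_P − M_Q = -2.914 − (5.088) = -8.002; smaller M is more luminous → Star P.
L ratio = 10^(0.4 |ΔM|) = 10^3.201 = 1588

Star P is more luminous, by a factor of 1590.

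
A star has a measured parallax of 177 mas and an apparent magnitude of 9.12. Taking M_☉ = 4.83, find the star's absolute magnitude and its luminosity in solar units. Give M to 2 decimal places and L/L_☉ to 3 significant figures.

M ≈ 10.36; L/L_☉ ≈ 6.14×10^-3

d = 1/p = 1000/177 mas = 5.650 pc
M = m − 5 log₁₀ d + 5 = 9.12 − 5·0.7520 + 5 = 10.360
M − M_☉ = 10.360 − 4.83 = 5.530
L/L_☉ = 10^(−0.4 × 5.530) = 6.138×10^-3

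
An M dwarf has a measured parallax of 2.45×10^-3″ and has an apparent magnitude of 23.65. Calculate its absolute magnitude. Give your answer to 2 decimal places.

M ≈ 15.60

d = 1/p = 1/2.45×10^-3″ = 408.2 pc
5 log₁₀(d/10 pc) = 5 log₁₀(408.2) − 5 = 8.054
M = m − 5 log₁₀(d/10) = 23.65 − 8.054 = 15.596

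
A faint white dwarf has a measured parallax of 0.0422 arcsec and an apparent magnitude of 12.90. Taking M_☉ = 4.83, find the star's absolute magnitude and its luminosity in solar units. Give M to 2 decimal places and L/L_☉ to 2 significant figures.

d = 1/p = 1/0.0422″ = 23.70 pc
M = m − 5 log₁₀ d + 5 = 12.90 − 5·1.3747 + 5 = 11.027
M − M_☉ = 11.027 − 4.83 = 6.197
L/L_☉ = 10^(−0.4 × 6.197) = 3.322×10^-3

M ≈ 11.03; L/L_☉ ≈ 3.3×10^-3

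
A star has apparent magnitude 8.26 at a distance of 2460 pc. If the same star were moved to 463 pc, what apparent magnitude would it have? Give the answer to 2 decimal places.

m ≈ 4.63

Flux ∝ 1/d², so Δm = 5 log₁₀(d₂/d₁) = 5 log₁₀(463/2460) = -3.627
m₂ = m₁ + Δm = 8.26 + (-3.627) = 4.633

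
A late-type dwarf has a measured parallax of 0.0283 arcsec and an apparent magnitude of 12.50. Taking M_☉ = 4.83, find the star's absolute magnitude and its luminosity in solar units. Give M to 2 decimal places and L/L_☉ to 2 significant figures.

M ≈ 9.76; L/L_☉ ≈ 0.011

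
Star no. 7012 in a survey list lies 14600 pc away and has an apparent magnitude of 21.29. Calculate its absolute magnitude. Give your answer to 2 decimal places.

M ≈ 5.47

5 log₁₀(d/10 pc) = 5 log₁₀(14600) − 5 = 15.822
M = m − 5 log₁₀(d/10) = 21.29 − 15.822 = 5.468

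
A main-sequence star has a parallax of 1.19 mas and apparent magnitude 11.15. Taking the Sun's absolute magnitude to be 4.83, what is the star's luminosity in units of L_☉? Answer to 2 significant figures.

L/L_☉ ≈ 21

d = 1/p = 1000/1.19 mas = 840.3 pc
M = m − 5 log₁₀ d + 5 = 11.15 − 5·2.9245 + 5 = 1.528
M − M_☉ = 1.528 − 4.83 = -3.302
L/L_☉ = 10^(−0.4 × -3.302) = 20.94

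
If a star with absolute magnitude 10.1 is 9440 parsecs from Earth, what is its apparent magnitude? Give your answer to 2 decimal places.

m ≈ 24.97

m = M + 5 log₁₀ d − 5 = 10.1 + 5·3.9750 − 5 = 24.975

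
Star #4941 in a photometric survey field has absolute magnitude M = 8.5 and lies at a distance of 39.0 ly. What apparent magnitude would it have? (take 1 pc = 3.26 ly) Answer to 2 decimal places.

d = 39.0 ly / 3.26 = 11.96 pc
m = M + 5 log₁₀ d − 5 = 8.5 + 5·1.0778 − 5 = 8.889

m ≈ 8.89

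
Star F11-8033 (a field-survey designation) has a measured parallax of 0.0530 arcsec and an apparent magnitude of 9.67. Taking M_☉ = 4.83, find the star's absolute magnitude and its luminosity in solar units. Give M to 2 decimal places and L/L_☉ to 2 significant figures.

M ≈ 8.29; L/L_☉ ≈ 0.041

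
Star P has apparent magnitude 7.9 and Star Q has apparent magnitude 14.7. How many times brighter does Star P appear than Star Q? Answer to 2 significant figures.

Magnitude difference = -6.8
Flux ratio = 10^(−0.4 Δm) = 10^(−0.4 × -6.8) = 10^2.720 = 524.8

520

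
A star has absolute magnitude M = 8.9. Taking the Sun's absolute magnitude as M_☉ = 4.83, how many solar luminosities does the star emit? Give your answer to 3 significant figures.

L/L_☉ ≈ 0.0236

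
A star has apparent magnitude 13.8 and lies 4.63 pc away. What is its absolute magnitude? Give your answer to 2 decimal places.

5 log₁₀(d/10 pc) = 5 log₁₀(4.630) − 5 = -1.672
M = m − 5 log₁₀(d/10) = 13.8 + 1.672 = 15.472

M ≈ 15.47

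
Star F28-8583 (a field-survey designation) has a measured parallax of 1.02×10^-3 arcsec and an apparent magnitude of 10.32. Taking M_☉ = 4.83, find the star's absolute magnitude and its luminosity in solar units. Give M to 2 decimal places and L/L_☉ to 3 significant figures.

M ≈ 0.36; L/L_☉ ≈ 61.2

d = 1/p = 1/1.02×10^-3″ = 980.4 pc
M = m − 5 log₁₀ d + 5 = 10.32 − 5·2.9914 + 5 = 0.363
M − M_☉ = 0.363 − 4.83 = -4.467
L/L_☉ = 10^(−0.4 × -4.467) = 61.21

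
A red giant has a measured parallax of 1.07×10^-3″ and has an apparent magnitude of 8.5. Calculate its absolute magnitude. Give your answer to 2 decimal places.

d = 1/p = 1/1.07×10^-3″ = 934.6 pc
5 log₁₀(d/10 pc) = 5 log₁₀(934.6) − 5 = 9.853
M = m − 5 log₁₀(d/10) = 8.5 − 9.853 = -1.353

M ≈ -1.35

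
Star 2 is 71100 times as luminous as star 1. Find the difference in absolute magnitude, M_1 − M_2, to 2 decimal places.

Pogson: ΔM = −2.5 log₁₀(ratio) = −2.5 log₁₀(71100) = −2.5 × 4.8519 = -12.130
Star 2 is brighter so has the smaller magnitude: M_1 − M_2 is positive.

M_1 − M_2 ≈ 12.13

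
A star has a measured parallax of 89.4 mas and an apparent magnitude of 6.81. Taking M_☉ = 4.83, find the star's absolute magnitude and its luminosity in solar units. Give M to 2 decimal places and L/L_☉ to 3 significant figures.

M ≈ 6.57; L/L_☉ ≈ 0.202

d = 1/p = 1000/89.4 mas = 11.19 pc
M = m − 5 log₁₀ d + 5 = 6.81 − 5·1.0487 + 5 = 6.567
M − M_☉ = 6.567 − 4.83 = 1.737
L/L_☉ = 10^(−0.4 × 1.737) = 0.2020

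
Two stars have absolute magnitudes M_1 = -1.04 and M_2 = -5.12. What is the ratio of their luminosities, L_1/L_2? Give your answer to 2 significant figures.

ΔM = M_1 − M_2 = 4.08
L_1/L_2 = 10^(−0.4 ΔM) = 10^-1.632 = 0.02333

L_1/L_2 ≈ 0.023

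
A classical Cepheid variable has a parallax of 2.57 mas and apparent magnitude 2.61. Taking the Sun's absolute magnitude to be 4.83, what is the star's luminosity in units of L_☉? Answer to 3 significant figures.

L/L_☉ ≈ 11700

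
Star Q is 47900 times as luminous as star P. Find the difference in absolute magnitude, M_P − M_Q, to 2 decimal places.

Pogson: ΔM = −2.5 log₁₀(ratio) = −2.5 log₁₀(47900) = −2.5 × 4.6803 = -11.701
Star Q is brighter so has the smaller magnitude: M_P − M_Q is positive.

M_P − M_Q ≈ 11.70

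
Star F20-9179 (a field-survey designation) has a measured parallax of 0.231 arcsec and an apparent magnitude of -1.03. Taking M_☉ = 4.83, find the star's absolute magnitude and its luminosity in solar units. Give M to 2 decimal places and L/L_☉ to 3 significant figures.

d = 1/p = 1/0.231″ = 4.329 pc
M = m − 5 log₁₀ d + 5 = -1.03 − 5·0.6364 + 5 = 0.788
M − M_☉ = 0.788 − 4.83 = -4.042
L/L_☉ = 10^(−0.4 × -4.042) = 41.38

M ≈ 0.79; L/L_☉ ≈ 41.4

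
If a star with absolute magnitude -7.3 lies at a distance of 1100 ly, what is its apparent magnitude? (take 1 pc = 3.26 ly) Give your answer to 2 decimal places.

m ≈ 0.34

d = 1100 ly / 3.26 = 337.4 pc
m = M + 5 log₁₀ d − 5 = -7.3 + 5·2.5282 − 5 = 0.341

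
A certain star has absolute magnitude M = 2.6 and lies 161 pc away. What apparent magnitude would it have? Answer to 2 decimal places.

m = M + 5 log₁₀ d − 5 = 2.6 + 5·2.2068 − 5 = 8.634

m ≈ 8.63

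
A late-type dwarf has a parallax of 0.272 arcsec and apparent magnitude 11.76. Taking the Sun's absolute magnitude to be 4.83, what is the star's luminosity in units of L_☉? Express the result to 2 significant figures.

L/L_☉ ≈ 2.3×10^-4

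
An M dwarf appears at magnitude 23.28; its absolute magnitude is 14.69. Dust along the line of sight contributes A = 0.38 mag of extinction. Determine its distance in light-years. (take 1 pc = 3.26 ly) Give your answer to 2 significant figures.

m − M = 5 log₁₀(d/10 pc) + A  ⇒  23.28 − (14.69) − 0.38 = 5 log₁₀(d/10)
8.210 = 5 log₁₀(d/10)
log₁₀ d = (m − M − A)/5 + 1 = 2.6420
d = 10^2.6420 = 438.5 pc
= 1430 ly

d ≈ 1400 ly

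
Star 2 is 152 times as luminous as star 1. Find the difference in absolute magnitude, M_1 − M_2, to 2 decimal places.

M_1 − M_2 ≈ 5.45

Pogson: ΔM = −2.5 log₁₀(ratio) = −2.5 log₁₀(152) = −2.5 × 2.1818 = -5.455
Star 2 is brighter so has the smaller magnitude: M_1 − M_2 is positive.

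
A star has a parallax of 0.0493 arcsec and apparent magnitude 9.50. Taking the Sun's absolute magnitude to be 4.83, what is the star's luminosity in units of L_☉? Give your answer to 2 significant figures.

L/L_☉ ≈ 0.056

d = 1/p = 1/0.0493″ = 20.28 pc
M = m − 5 log₁₀ d + 5 = 9.50 − 5·1.3072 + 5 = 7.964
M − M_☉ = 7.964 − 4.83 = 3.134
L/L_☉ = 10^(−0.4 × 3.134) = 0.05576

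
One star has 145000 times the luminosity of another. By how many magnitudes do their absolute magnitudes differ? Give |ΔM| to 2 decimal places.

|ΔM| ≈ 12.90

Pogson: ΔM = −2.5 log₁₀(ratio) = −2.5 log₁₀(145000) = −2.5 × 5.1614 = -12.903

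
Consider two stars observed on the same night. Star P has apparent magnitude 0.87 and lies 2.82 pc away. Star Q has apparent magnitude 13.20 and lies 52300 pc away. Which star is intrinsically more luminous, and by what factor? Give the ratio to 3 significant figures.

Star Q is more luminous, by a factor of 4020.

Star P: M = m − 5 log₁₀ d + 5 = 0.87 − 5·0.4502 + 5 = 3.619
Star Q: M = m − 5 log₁₀ d + 5 = 13.20 − 5·4.7185 + 5 = -5.393
ΔM = M_P − M_Q = 3.619 − (-5.393) = 9.011; smaller M is more luminous → Star Q.
L ratio = 10^(0.4 |ΔM|) = 10^3.605 = 4023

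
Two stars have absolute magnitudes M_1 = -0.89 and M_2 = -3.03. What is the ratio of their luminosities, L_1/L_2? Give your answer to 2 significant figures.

ΔM = M_1 − M_2 = 2.14
L_1/L_2 = 10^(−0.4 ΔM) = 10^-0.856 = 0.1393

L_1/L_2 ≈ 0.14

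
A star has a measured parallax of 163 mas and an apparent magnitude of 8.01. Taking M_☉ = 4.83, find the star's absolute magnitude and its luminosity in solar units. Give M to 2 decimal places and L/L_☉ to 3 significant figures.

d = 1/p = 1000/163 mas = 6.135 pc
M = m − 5 log₁₀ d + 5 = 8.01 − 5·0.7878 + 5 = 9.071
M − M_☉ = 9.071 − 4.83 = 4.241
L/L_☉ = 10^(−0.4 × 4.241) = 0.02012

M ≈ 9.07; L/L_☉ ≈ 0.0201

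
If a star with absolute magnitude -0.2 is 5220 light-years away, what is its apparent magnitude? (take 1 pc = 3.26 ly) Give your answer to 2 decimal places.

d = 5220 ly / 3.26 = 1601 pc
m = M + 5 log₁₀ d − 5 = -0.2 + 5·3.2045 − 5 = 10.822

m ≈ 10.82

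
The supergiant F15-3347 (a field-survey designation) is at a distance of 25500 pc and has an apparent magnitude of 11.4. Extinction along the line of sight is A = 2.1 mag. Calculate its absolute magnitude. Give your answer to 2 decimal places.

M ≈ -7.73

5 log₁₀(d/10 pc) = 5 log₁₀(25500) − 5 = 17.033
M = m − 5 log₁₀(d/10) − A = 11.4 − 17.033 − 2.1 = -7.733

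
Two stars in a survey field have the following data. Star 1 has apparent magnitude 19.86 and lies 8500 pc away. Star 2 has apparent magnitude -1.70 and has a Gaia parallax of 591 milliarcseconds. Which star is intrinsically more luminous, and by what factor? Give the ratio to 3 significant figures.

Star 2 is more luminous, by a factor of 16.7.

Star 1: M = m − 5 log₁₀ d + 5 = 19.86 − 5·3.9294 + 5 = 5.213
Star 2: p = 591 mas = 0.591″ → d = 1/p = 1.692 pc
Star 2: M = m − 5 log₁₀ d + 5 = -1.70 − 5·0.2284 + 5 = 2.158
ΔM = M_1 − M_2 = 5.213 − (2.158) = 3.055; smaller M is more luminous → Star 2.
L ratio = 10^(0.4 |ΔM|) = 10^1.222 = 16.67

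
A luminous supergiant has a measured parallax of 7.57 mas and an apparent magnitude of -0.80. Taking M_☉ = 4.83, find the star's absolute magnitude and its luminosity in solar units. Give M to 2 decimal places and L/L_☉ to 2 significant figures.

M ≈ -6.40; L/L_☉ ≈ 31000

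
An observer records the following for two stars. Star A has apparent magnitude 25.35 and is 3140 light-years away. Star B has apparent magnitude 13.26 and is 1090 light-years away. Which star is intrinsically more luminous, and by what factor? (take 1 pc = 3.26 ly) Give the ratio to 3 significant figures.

Star B is more luminous, by a factor of 8260.

Star A: d = 3140 ly / 3.26 = 963.2 pc
Star A: M = m − 5 log₁₀ d + 5 = 25.35 − 5·2.9837 + 5 = 15.431
Star B: d = 1090 ly / 3.26 = 334.4 pc
Star B: M = m − 5 log₁₀ d + 5 = 13.26 − 5·2.5242 + 5 = 5.639
ΔM = M_A − M_B = 15.431 − (5.639) = 9.792; smaller M is more luminous → Star B.
L ratio = 10^(0.4 |ΔM|) = 10^3.917 = 8260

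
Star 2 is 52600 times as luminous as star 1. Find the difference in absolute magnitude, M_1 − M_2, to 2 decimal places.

Pogson: ΔM = −2.5 log₁₀(ratio) = −2.5 log₁₀(52600) = −2.5 × 4.7210 = -11.802
Star 2 is brighter so has the smaller magnitude: M_1 − M_2 is positive.

M_1 − M_2 ≈ 11.80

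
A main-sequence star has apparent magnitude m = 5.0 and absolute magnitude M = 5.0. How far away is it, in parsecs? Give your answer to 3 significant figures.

d ≈ 10.0 pc

Distance modulus: m − M = 5.0 − (5.0) = 0.000
m − M = 5 log₁₀ d − 5
log₁₀ d = (m − M)/5 + 1 = 1.0000
d = 10^1.0000 = 10.00 pc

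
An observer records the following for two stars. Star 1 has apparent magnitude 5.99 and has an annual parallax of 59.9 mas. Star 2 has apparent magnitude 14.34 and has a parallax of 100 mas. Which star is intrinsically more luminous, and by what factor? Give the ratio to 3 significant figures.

Star 1: p = 59.9 mas = 0.0599″ → d = 1/p = 16.69 pc
Star 1: M = m − 5 log₁₀ d + 5 = 5.99 − 5·1.2226 + 5 = 4.877
Star 2: p = 100 mas = 0.100″ → d = 1/p = 10.00 pc
Star 2: M = m − 5 log₁₀ d + 5 = 14.34 − 5·1.0000 + 5 = 14.340
ΔM = M_1 − M_2 = 4.877 − (14.340) = -9.463; smaller M is more luminous → Star 1.
L ratio = 10^(0.4 |ΔM|) = 10^3.785 = 6097

Star 1 is more luminous, by a factor of 6100.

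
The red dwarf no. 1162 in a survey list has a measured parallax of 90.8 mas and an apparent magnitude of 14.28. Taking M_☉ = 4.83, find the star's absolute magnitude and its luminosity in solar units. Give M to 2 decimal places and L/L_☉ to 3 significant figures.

M ≈ 14.07; L/L_☉ ≈ 2.01×10^-4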